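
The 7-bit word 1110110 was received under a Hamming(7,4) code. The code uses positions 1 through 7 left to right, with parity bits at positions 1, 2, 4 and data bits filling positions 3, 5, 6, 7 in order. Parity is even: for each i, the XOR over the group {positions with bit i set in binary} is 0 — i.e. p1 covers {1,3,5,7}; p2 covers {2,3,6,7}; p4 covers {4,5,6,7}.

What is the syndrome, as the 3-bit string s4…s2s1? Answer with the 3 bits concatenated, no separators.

s1 (pos 1,3,5,7): 1⊕1⊕1⊕0 = 1
s2 (pos 2,3,6,7): 1⊕1⊕1⊕0 = 1
s4 (pos 4,5,6,7): 0⊕1⊕1⊕0 = 0
Syndrome s4…s1 = 011 → error at position 3.

011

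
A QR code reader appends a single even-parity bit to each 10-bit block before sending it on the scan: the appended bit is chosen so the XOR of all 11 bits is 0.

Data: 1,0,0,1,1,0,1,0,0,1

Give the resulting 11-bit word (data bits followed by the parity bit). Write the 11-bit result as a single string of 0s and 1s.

10011010011

XOR of the 10 data bits: 1⊕0⊕0⊕1⊕1⊕0⊕1⊕0⊕0⊕1 = 1
Parity bit = 1 (so all 11 bits XOR to 0).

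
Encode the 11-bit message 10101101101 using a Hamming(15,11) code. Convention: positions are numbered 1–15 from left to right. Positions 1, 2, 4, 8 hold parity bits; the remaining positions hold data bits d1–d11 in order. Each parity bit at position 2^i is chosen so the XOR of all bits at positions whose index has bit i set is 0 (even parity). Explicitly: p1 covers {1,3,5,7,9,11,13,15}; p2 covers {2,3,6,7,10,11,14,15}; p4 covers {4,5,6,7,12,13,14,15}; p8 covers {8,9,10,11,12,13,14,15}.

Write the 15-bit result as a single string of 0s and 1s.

Place data at non-parity positions: p1 p2 1 p4 0 1 0 p8 1 1 0 1 1 0 1
p1 (pos 1,3,5,7,9,11,13,15): XOR of data positions = 1⊕0⊕0⊕1⊕0⊕1⊕1 = 0
p2 (pos 2,3,6,7,10,11,14,15): XOR of data positions = 1⊕1⊕0⊕1⊕0⊕0⊕1 = 0
p4 (pos 4,5,6,7,12,13,14,15): XOR of data positions = 0⊕1⊕0⊕1⊕1⊕0⊕1 = 0
p8 (pos 8,9,10,11,12,13,14,15): XOR of data positions = 1⊕1⊕0⊕1⊕1⊕0⊕1 = 1
Codeword: 001001011101101

001001011101101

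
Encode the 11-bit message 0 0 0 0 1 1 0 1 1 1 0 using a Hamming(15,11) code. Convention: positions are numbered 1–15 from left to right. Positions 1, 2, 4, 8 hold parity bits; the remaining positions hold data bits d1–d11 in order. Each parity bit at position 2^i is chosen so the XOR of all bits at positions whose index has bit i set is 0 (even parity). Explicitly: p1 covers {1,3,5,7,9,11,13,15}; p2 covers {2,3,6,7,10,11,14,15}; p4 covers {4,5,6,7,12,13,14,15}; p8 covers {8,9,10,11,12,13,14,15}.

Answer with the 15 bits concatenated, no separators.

000100011101110

Place data at non-parity positions: p1 p2 0 p4 0 0 0 p8 1 1 0 1 1 1 0
p1 (pos 1,3,5,7,9,11,13,15): XOR of data positions = 0⊕0⊕0⊕1⊕0⊕1⊕0 = 0
p2 (pos 2,3,6,7,10,11,14,15): XOR of data positions = 0⊕0⊕0⊕1⊕0⊕1⊕0 = 0
p4 (pos 4,5,6,7,12,13,14,15): XOR of data positions = 0⊕0⊕0⊕1⊕1⊕1⊕0 = 1
p8 (pos 8,9,10,11,12,13,14,15): XOR of data positions = 1⊕1⊕0⊕1⊕1⊕1⊕0 = 1
Codeword: 000100011101110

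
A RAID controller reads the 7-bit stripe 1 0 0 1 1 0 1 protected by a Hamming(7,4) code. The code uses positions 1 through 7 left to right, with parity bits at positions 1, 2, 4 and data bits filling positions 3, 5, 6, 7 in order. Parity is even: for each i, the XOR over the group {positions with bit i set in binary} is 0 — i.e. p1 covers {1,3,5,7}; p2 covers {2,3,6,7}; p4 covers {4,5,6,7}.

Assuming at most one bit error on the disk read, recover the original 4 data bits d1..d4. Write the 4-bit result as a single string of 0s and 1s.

0100

s1 (pos 1,3,5,7): 1⊕0⊕1⊕1 = 1
s2 (pos 2,3,6,7): 0⊕0⊕0⊕1 = 1
s4 (pos 4,5,6,7): 1⊕1⊕0⊕1 = 1
Syndrome s4…s1 = 111 → error at position 7.
Flip position 7: 1001101 → 1001100
Read data bits from positions 3,5,6,7: 0100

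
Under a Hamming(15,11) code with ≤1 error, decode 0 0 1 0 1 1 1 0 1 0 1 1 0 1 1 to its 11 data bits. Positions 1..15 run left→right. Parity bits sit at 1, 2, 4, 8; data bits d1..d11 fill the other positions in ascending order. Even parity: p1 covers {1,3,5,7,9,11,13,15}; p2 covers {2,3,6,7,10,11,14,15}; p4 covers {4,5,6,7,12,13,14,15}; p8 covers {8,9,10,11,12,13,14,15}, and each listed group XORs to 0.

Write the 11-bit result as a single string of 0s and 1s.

s1 (pos 1,3,5,7,9,11,13,15): 0⊕1⊕1⊕1⊕1⊕1⊕0⊕1 = 0
s2 (pos 2,3,6,7,10,11,14,15): 0⊕1⊕1⊕1⊕0⊕1⊕1⊕1 = 0
s4 (pos 4,5,6,7,12,13,14,15): 0⊕1⊕1⊕1⊕1⊕0⊕1⊕1 = 0
s8 (pos 8,9,10,11,12,13,14,15): 0⊕1⊕0⊕1⊕1⊕0⊕1⊕1 = 1
Syndrome s8…s1 = 1000 → error at position 8.
Flip position 8: 001011101011011 → 001011111011011
Read data bits from positions 3,5,6,7,9,10,11,12,13,14,15: 11111011011

11111011011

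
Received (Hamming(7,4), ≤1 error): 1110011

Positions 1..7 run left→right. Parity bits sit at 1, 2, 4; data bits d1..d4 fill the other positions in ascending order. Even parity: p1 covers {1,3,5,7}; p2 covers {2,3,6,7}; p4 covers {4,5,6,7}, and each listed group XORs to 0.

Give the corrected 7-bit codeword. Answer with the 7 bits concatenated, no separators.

0110011

s1 (pos 1,3,5,7): 1⊕1⊕0⊕1 = 1
s2 (pos 2,3,6,7): 1⊕1⊕1⊕1 = 0
s4 (pos 4,5,6,7): 0⊕0⊕1⊕1 = 0
Syndrome s4…s1 = 001 → error at position 1.
Flip position 1: 1110011 → 0110011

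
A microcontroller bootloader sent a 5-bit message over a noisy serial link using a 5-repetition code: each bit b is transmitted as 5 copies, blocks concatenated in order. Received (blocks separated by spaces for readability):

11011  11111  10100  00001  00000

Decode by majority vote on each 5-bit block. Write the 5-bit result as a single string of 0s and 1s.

Block 1 (11011): 4 ones → 1
Block 2 (11111): 5 ones → 1
Block 3 (10100): 2 ones → 0
Block 4 (00001): 1 one → 0
Block 5 (00000): 0 ones → 0

11000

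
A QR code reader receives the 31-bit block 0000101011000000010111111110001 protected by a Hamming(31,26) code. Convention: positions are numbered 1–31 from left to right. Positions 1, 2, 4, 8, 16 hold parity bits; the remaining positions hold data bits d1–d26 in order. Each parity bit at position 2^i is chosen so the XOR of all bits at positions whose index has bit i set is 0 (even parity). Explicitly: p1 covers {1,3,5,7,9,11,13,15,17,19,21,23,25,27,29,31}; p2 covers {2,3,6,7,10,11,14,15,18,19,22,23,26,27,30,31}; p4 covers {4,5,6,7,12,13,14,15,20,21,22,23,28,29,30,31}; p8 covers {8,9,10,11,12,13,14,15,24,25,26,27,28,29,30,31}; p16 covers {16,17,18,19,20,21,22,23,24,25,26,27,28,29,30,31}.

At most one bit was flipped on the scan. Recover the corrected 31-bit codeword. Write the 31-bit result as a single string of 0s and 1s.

s1 (pos 1,3,5,7,9,11,13,15,17,19,21,23,25,27,29,31): 0⊕0⊕1⊕1⊕1⊕0⊕0⊕0⊕0⊕0⊕1⊕1⊕1⊕1⊕0⊕1 = 0
s2 (pos 2,3,6,7,10,11,14,15,18,19,22,23,26,27,30,31): 0⊕0⊕0⊕1⊕1⊕0⊕0⊕0⊕1⊕0⊕1⊕1⊕1⊕1⊕0⊕1 = 0
s4 (pos 4,5,6,7,12,13,14,15,20,21,22,23,28,29,30,31): 0⊕1⊕0⊕1⊕0⊕0⊕0⊕0⊕1⊕1⊕1⊕1⊕0⊕0⊕0⊕1 = 1
s8 (pos 8,9,10,11,12,13,14,15,24,25,26,27,28,29,30,31): 0⊕1⊕1⊕0⊕0⊕0⊕0⊕0⊕1⊕1⊕1⊕1⊕0⊕0⊕0⊕1 = 1
s16 (pos 16,17,18,19,20,21,22,23,24,25,26,27,28,29,30,31): 0⊕0⊕1⊕0⊕1⊕1⊕1⊕1⊕1⊕1⊕1⊕1⊕0⊕0⊕0⊕1 = 0
Syndrome s16…s1 = 01100 → error at position 12.
Flip position 12: 0000101011000000010111111110001 → 0000101011010000010111111110001

0000101011010000010111111110001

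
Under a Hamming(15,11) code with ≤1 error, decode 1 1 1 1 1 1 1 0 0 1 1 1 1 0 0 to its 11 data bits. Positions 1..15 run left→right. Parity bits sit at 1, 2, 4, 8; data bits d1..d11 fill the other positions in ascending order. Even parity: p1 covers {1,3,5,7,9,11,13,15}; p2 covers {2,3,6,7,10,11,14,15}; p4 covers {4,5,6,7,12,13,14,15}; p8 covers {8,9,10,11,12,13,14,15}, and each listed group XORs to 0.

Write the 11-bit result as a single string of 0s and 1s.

11110111100

s1 (pos 1,3,5,7,9,11,13,15): 1⊕1⊕1⊕1⊕0⊕1⊕1⊕0 = 0
s2 (pos 2,3,6,7,10,11,14,15): 1⊕1⊕1⊕1⊕1⊕1⊕0⊕0 = 0
s4 (pos 4,5,6,7,12,13,14,15): 1⊕1⊕1⊕1⊕1⊕1⊕0⊕0 = 0
s8 (pos 8,9,10,11,12,13,14,15): 0⊕0⊕1⊕1⊕1⊕1⊕0⊕0 = 0
Syndrome s8…s1 = 0000 → no error.
Read data bits from positions 3,5,6,7,9,10,11,12,13,14,15: 11110111100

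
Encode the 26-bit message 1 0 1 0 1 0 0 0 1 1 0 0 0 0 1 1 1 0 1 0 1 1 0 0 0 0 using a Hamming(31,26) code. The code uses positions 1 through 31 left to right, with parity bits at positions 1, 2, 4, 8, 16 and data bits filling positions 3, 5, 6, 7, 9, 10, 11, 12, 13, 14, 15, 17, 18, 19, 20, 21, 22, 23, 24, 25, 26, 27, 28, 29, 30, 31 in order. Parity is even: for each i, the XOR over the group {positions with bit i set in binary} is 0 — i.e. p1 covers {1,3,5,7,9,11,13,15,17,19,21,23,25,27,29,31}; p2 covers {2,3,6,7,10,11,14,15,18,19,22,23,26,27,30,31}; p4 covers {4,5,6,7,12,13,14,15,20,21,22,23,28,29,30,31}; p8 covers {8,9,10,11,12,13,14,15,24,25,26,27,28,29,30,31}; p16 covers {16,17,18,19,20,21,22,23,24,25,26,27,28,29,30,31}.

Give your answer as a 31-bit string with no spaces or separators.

1010010010001100000111010110000

Place data at non-parity positions: p1 p2 1 p4 0 1 0 p8 1 0 0 0 1 1 0 p16 0 0 0 1 1 1 0 1 0 1 1 0 0 0 0
p1 (pos 1,3,5,7,9,11,13,15,17,19,21,23,25,27,29,31): XOR of data positions = 1⊕0⊕0⊕1⊕0⊕1⊕0⊕0⊕0⊕1⊕0⊕0⊕1⊕0⊕0 = 1
p2 (pos 2,3,6,7,10,11,14,15,18,19,22,23,26,27,30,31): XOR of data positions = 1⊕1⊕0⊕0⊕0⊕1⊕0⊕0⊕0⊕1⊕0⊕1⊕1⊕0⊕0 = 0
p4 (pos 4,5,6,7,12,13,14,15,20,21,22,23,28,29,30,31): XOR of data positions = 0⊕1⊕0⊕0⊕1⊕1⊕0⊕1⊕1⊕1⊕0⊕0⊕0⊕0⊕0 = 0
p8 (pos 8,9,10,11,12,13,14,15,24,25,26,27,28,29,30,31): XOR of data positions = 1⊕0⊕0⊕0⊕1⊕1⊕0⊕1⊕0⊕1⊕1⊕0⊕0⊕0⊕0 = 0
p16 (pos 16,17,18,19,20,21,22,23,24,25,26,27,28,29,30,31): XOR of data positions = 0⊕0⊕0⊕1⊕1⊕1⊕0⊕1⊕0⊕1⊕1⊕0⊕0⊕0⊕0 = 0
Codeword: 1010010010001100000111010110000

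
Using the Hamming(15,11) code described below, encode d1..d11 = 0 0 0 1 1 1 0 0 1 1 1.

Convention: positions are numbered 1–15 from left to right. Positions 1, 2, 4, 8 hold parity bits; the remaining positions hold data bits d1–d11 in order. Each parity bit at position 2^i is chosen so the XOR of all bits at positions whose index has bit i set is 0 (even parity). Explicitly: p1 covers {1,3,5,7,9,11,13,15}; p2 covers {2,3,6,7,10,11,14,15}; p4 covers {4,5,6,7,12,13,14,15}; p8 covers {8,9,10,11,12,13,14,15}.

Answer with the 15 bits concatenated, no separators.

000000111100111

Place data at non-parity positions: p1 p2 0 p4 0 0 1 p8 1 1 0 0 1 1 1
p1 (pos 1,3,5,7,9,11,13,15): XOR of data positions = 0⊕0⊕1⊕1⊕0⊕1⊕1 = 0
p2 (pos 2,3,6,7,10,11,14,15): XOR of data positions = 0⊕0⊕1⊕1⊕0⊕1⊕1 = 0
p4 (pos 4,5,6,7,12,13,14,15): XOR of data positions = 0⊕0⊕1⊕0⊕1⊕1⊕1 = 0
p8 (pos 8,9,10,11,12,13,14,15): XOR of data positions = 1⊕1⊕0⊕0⊕1⊕1⊕1 = 1
Codeword: 000000111100111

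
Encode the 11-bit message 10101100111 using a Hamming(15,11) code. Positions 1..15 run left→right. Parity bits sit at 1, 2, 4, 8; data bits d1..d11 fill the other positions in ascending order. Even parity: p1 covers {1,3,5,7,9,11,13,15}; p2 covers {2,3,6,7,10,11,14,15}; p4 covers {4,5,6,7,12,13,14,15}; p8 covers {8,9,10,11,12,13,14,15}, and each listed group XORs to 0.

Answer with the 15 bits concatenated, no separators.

011001011100111

Place data at non-parity positions: p1 p2 1 p4 0 1 0 p8 1 1 0 0 1 1 1
p1 (pos 1,3,5,7,9,11,13,15): XOR of data positions = 1⊕0⊕0⊕1⊕0⊕1⊕1 = 0
p2 (pos 2,3,6,7,10,11,14,15): XOR of data positions = 1⊕1⊕0⊕1⊕0⊕1⊕1 = 1
p4 (pos 4,5,6,7,12,13,14,15): XOR of data positions = 0⊕1⊕0⊕0⊕1⊕1⊕1 = 0
p8 (pos 8,9,10,11,12,13,14,15): XOR of data positions = 1⊕1⊕0⊕0⊕1⊕1⊕1 = 1
Codeword: 011001011100111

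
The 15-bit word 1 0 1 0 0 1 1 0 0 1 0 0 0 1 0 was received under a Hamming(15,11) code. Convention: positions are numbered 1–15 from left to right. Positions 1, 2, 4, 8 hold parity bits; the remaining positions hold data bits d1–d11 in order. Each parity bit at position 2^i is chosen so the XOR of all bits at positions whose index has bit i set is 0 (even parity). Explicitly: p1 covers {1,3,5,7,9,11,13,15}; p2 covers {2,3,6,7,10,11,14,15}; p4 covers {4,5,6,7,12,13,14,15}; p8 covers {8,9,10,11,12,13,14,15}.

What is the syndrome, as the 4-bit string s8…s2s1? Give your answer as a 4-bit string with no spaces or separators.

0111

s1 (pos 1,3,5,7,9,11,13,15): 1⊕1⊕0⊕1⊕0⊕0⊕0⊕0 = 1
s2 (pos 2,3,6,7,10,11,14,15): 0⊕1⊕1⊕1⊕1⊕0⊕1⊕0 = 1
s4 (pos 4,5,6,7,12,13,14,15): 0⊕0⊕1⊕1⊕0⊕0⊕1⊕0 = 1
s8 (pos 8,9,10,11,12,13,14,15): 0⊕0⊕1⊕0⊕0⊕0⊕1⊕0 = 0
Syndrome s8…s1 = 0111 → error at position 7.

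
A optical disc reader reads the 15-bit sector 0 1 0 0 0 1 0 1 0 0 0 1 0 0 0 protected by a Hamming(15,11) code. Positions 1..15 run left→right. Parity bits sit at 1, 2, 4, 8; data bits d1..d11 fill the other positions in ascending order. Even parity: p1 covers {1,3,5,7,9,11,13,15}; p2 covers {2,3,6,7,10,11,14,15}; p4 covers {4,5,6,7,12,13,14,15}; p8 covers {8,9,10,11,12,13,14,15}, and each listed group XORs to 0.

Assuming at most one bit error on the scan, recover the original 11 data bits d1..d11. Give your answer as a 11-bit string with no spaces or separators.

s1 (pos 1,3,5,7,9,11,13,15): 0⊕0⊕0⊕0⊕0⊕0⊕0⊕0 = 0
s2 (pos 2,3,6,7,10,11,14,15): 1⊕0⊕1⊕0⊕0⊕0⊕0⊕0 = 0
s4 (pos 4,5,6,7,12,13,14,15): 0⊕0⊕1⊕0⊕1⊕0⊕0⊕0 = 0
s8 (pos 8,9,10,11,12,13,14,15): 1⊕0⊕0⊕0⊕1⊕0⊕0⊕0 = 0
Syndrome s8…s1 = 0000 → no error.
Read data bits from positions 3,5,6,7,9,10,11,12,13,14,15: 00100001000

00100001000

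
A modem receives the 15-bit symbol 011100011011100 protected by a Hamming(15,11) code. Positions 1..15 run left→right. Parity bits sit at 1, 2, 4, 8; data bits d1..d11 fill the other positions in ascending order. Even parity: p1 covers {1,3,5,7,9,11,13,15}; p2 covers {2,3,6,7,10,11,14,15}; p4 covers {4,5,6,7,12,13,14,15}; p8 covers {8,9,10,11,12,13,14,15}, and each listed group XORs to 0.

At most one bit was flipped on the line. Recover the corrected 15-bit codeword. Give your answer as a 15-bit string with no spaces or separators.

s1 (pos 1,3,5,7,9,11,13,15): 0⊕1⊕0⊕0⊕1⊕1⊕1⊕0 = 0
s2 (pos 2,3,6,7,10,11,14,15): 1⊕1⊕0⊕0⊕0⊕1⊕0⊕0 = 1
s4 (pos 4,5,6,7,12,13,14,15): 1⊕0⊕0⊕0⊕1⊕1⊕0⊕0 = 1
s8 (pos 8,9,10,11,12,13,14,15): 1⊕1⊕0⊕1⊕1⊕1⊕0⊕0 = 1
Syndrome s8…s1 = 1110 → error at position 14.
Flip position 14: 011100011011100 → 011100011011110

011100011011110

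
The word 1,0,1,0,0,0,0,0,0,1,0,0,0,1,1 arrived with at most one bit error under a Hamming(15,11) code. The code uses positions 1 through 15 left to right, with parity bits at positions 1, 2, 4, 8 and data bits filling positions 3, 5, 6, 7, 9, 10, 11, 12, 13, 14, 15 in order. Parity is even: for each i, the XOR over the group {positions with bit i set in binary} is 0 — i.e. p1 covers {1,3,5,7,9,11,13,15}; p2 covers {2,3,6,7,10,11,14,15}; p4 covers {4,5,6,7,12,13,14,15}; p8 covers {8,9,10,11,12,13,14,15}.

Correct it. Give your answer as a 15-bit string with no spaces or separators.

s1 (pos 1,3,5,7,9,11,13,15): 1⊕1⊕0⊕0⊕0⊕0⊕0⊕1 = 1
s2 (pos 2,3,6,7,10,11,14,15): 0⊕1⊕0⊕0⊕1⊕0⊕1⊕1 = 0
s4 (pos 4,5,6,7,12,13,14,15): 0⊕0⊕0⊕0⊕0⊕0⊕1⊕1 = 0
s8 (pos 8,9,10,11,12,13,14,15): 0⊕0⊕1⊕0⊕0⊕0⊕1⊕1 = 1
Syndrome s8…s1 = 1001 → error at position 9.
Flip position 9: 101000000100011 → 101000001100011

101000001100011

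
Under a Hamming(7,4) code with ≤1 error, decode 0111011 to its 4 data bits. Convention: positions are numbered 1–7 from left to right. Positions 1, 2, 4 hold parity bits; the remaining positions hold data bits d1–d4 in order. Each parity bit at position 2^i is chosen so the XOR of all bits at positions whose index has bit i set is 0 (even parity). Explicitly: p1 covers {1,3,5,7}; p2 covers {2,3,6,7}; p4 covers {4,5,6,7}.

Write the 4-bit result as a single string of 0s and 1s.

1011

s1 (pos 1,3,5,7): 0⊕1⊕0⊕1 = 0
s2 (pos 2,3,6,7): 1⊕1⊕1⊕1 = 0
s4 (pos 4,5,6,7): 1⊕0⊕1⊕1 = 1
Syndrome s4…s1 = 100 → error at position 4.
Flip position 4: 0111011 → 0110011
Read data bits from positions 3,5,6,7: 1011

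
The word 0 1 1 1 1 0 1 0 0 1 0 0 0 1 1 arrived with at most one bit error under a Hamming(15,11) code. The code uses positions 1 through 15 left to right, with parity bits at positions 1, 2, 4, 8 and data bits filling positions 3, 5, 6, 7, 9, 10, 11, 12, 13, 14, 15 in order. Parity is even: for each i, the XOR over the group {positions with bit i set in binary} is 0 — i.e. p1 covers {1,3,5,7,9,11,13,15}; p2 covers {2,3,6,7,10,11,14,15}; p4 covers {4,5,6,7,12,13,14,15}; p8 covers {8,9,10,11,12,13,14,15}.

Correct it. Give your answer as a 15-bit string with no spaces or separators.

011110100101011

s1 (pos 1,3,5,7,9,11,13,15): 0⊕1⊕1⊕1⊕0⊕0⊕0⊕1 = 0
s2 (pos 2,3,6,7,10,11,14,15): 1⊕1⊕0⊕1⊕1⊕0⊕1⊕1 = 0
s4 (pos 4,5,6,7,12,13,14,15): 1⊕1⊕0⊕1⊕0⊕0⊕1⊕1 = 1
s8 (pos 8,9,10,11,12,13,14,15): 0⊕0⊕1⊕0⊕0⊕0⊕1⊕1 = 1
Syndrome s8…s1 = 1100 → error at position 12.
Flip position 12: 011110100100011 → 011110100101011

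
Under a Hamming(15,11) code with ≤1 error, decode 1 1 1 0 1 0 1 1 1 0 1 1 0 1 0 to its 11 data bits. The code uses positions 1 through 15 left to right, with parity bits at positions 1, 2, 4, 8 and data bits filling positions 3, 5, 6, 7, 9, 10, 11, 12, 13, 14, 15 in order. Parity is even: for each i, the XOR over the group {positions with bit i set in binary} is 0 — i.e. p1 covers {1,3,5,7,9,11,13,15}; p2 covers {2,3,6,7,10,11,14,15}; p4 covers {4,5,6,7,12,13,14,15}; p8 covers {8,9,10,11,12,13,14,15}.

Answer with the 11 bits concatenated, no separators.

s1 (pos 1,3,5,7,9,11,13,15): 1⊕1⊕1⊕1⊕1⊕1⊕0⊕0 = 0
s2 (pos 2,3,6,7,10,11,14,15): 1⊕1⊕0⊕1⊕0⊕1⊕1⊕0 = 1
s4 (pos 4,5,6,7,12,13,14,15): 0⊕1⊕0⊕1⊕1⊕0⊕1⊕0 = 0
s8 (pos 8,9,10,11,12,13,14,15): 1⊕1⊕0⊕1⊕1⊕0⊕1⊕0 = 1
Syndrome s8…s1 = 1010 → error at position 10.
Flip position 10: 111010111011010 → 111010111111010
Read data bits from positions 3,5,6,7,9,10,11,12,13,14,15: 11011111010

11011111010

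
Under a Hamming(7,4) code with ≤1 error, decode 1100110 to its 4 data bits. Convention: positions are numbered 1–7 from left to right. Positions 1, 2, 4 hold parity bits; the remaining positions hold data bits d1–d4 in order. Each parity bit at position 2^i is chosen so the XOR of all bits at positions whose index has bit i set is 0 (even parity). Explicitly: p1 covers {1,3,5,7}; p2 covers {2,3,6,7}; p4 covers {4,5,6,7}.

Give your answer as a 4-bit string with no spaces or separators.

s1 (pos 1,3,5,7): 1⊕0⊕1⊕0 = 0
s2 (pos 2,3,6,7): 1⊕0⊕1⊕0 = 0
s4 (pos 4,5,6,7): 0⊕1⊕1⊕0 = 0
Syndrome s4…s1 = 000 → no error.
Read data bits from positions 3,5,6,7: 0110

0110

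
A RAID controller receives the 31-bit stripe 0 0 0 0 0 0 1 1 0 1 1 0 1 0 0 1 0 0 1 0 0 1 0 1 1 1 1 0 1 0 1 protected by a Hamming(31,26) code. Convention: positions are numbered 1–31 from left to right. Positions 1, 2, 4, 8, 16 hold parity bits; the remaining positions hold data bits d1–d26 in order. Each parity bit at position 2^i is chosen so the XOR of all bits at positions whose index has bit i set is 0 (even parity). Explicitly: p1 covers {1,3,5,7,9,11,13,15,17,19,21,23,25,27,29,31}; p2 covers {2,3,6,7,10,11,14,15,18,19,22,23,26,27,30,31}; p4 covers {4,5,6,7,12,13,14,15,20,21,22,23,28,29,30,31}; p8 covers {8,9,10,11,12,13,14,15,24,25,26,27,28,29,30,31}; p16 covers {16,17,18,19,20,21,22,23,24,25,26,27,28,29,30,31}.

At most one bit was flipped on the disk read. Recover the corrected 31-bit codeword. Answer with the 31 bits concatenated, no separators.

0000001101101001001101011110101

s1 (pos 1,3,5,7,9,11,13,15,17,19,21,23,25,27,29,31): 0⊕0⊕0⊕1⊕0⊕1⊕1⊕0⊕0⊕1⊕0⊕0⊕1⊕1⊕1⊕1 = 0
s2 (pos 2,3,6,7,10,11,14,15,18,19,22,23,26,27,30,31): 0⊕0⊕0⊕1⊕1⊕1⊕0⊕0⊕0⊕1⊕1⊕0⊕1⊕1⊕0⊕1 = 0
s4 (pos 4,5,6,7,12,13,14,15,20,21,22,23,28,29,30,31): 0⊕0⊕0⊕1⊕0⊕1⊕0⊕0⊕0⊕0⊕1⊕0⊕0⊕1⊕0⊕1 = 1
s8 (pos 8,9,10,11,12,13,14,15,24,25,26,27,28,29,30,31): 1⊕0⊕1⊕1⊕0⊕1⊕0⊕0⊕1⊕1⊕1⊕1⊕0⊕1⊕0⊕1 = 0
s16 (pos 16,17,18,19,20,21,22,23,24,25,26,27,28,29,30,31): 1⊕0⊕0⊕1⊕0⊕0⊕1⊕0⊕1⊕1⊕1⊕1⊕0⊕1⊕0⊕1 = 1
Syndrome s16…s1 = 10100 → error at position 20.
Flip position 20: 0000001101101001001001011110101 → 0000001101101001001101011110101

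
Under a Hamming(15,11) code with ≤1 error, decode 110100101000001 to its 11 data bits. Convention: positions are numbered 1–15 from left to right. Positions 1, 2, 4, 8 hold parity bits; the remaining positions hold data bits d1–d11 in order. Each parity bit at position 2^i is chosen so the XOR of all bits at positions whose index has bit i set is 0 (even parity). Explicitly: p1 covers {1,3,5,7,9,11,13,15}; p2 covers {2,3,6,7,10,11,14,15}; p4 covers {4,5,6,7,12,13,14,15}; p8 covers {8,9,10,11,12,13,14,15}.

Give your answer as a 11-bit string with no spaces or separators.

s1 (pos 1,3,5,7,9,11,13,15): 1⊕0⊕0⊕1⊕1⊕0⊕0⊕1 = 0
s2 (pos 2,3,6,7,10,11,14,15): 1⊕0⊕0⊕1⊕0⊕0⊕0⊕1 = 1
s4 (pos 4,5,6,7,12,13,14,15): 1⊕0⊕0⊕1⊕0⊕0⊕0⊕1 = 1
s8 (pos 8,9,10,11,12,13,14,15): 0⊕1⊕0⊕0⊕0⊕0⊕0⊕1 = 0
Syndrome s8…s1 = 0110 → error at position 6.
Flip position 6: 110100101000001 → 110101101000001
Read data bits from positions 3,5,6,7,9,10,11,12,13,14,15: 00111000001

00111000001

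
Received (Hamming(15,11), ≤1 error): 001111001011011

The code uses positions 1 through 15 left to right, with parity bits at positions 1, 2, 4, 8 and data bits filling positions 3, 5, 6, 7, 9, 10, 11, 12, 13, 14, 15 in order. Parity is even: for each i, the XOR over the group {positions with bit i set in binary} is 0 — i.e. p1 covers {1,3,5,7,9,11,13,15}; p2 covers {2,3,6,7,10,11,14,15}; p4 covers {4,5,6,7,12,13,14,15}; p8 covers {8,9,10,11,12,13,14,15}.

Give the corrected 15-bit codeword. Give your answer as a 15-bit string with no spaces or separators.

001111001001011

s1 (pos 1,3,5,7,9,11,13,15): 0⊕1⊕1⊕0⊕1⊕1⊕0⊕1 = 1
s2 (pos 2,3,6,7,10,11,14,15): 0⊕1⊕1⊕0⊕0⊕1⊕1⊕1 = 1
s4 (pos 4,5,6,7,12,13,14,15): 1⊕1⊕1⊕0⊕1⊕0⊕1⊕1 = 0
s8 (pos 8,9,10,11,12,13,14,15): 0⊕1⊕0⊕1⊕1⊕0⊕1⊕1 = 1
Syndrome s8…s1 = 1011 → error at position 11.
Flip position 11: 001111001011011 → 001111001001011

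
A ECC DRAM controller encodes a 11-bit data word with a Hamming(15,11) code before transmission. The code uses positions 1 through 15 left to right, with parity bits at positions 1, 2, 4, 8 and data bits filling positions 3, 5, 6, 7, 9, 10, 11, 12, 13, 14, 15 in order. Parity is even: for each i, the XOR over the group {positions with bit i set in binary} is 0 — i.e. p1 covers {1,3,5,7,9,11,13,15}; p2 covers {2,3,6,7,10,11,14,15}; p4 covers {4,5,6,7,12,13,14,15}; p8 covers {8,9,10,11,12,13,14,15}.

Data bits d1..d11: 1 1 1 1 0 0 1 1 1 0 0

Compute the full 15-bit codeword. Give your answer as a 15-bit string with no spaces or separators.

101111110011100

Place data at non-parity positions: p1 p2 1 p4 1 1 1 p8 0 0 1 1 1 0 0
p1 (pos 1,3,5,7,9,11,13,15): XOR of data positions = 1⊕1⊕1⊕0⊕1⊕1⊕0 = 1
p2 (pos 2,3,6,7,10,11,14,15): XOR of data positions = 1⊕1⊕1⊕0⊕1⊕0⊕0 = 0
p4 (pos 4,5,6,7,12,13,14,15): XOR of data positions = 1⊕1⊕1⊕1⊕1⊕0⊕0 = 1
p8 (pos 8,9,10,11,12,13,14,15): XOR of data positions = 0⊕0⊕1⊕1⊕1⊕0⊕0 = 1
Codeword: 101111110011100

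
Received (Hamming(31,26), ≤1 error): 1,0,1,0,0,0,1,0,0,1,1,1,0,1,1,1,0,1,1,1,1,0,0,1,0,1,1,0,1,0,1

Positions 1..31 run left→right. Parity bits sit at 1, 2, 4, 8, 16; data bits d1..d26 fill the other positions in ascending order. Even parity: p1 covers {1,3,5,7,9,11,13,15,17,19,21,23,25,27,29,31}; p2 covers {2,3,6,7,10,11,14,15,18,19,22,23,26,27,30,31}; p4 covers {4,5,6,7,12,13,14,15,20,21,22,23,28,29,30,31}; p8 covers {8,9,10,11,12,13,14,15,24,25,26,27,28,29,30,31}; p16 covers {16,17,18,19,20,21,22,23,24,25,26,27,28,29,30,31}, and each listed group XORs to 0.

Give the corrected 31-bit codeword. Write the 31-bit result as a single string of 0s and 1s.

1110001001110111011110010110101

s1 (pos 1,3,5,7,9,11,13,15,17,19,21,23,25,27,29,31): 1⊕1⊕0⊕1⊕0⊕1⊕0⊕1⊕0⊕1⊕1⊕0⊕0⊕1⊕1⊕1 = 0
s2 (pos 2,3,6,7,10,11,14,15,18,19,22,23,26,27,30,31): 0⊕1⊕0⊕1⊕1⊕1⊕1⊕1⊕1⊕1⊕0⊕0⊕1⊕1⊕0⊕1 = 1
s4 (pos 4,5,6,7,12,13,14,15,20,21,22,23,28,29,30,31): 0⊕0⊕0⊕1⊕1⊕0⊕1⊕1⊕1⊕1⊕0⊕0⊕0⊕1⊕0⊕1 = 0
s8 (pos 8,9,10,11,12,13,14,15,24,25,26,27,28,29,30,31): 0⊕0⊕1⊕1⊕1⊕0⊕1⊕1⊕1⊕0⊕1⊕1⊕0⊕1⊕0⊕1 = 0
s16 (pos 16,17,18,19,20,21,22,23,24,25,26,27,28,29,30,31): 1⊕0⊕1⊕1⊕1⊕1⊕0⊕0⊕1⊕0⊕1⊕1⊕0⊕1⊕0⊕1 = 0
Syndrome s16…s1 = 00010 → error at position 2.
Flip position 2: 1010001001110111011110010110101 → 1110001001110111011110010110101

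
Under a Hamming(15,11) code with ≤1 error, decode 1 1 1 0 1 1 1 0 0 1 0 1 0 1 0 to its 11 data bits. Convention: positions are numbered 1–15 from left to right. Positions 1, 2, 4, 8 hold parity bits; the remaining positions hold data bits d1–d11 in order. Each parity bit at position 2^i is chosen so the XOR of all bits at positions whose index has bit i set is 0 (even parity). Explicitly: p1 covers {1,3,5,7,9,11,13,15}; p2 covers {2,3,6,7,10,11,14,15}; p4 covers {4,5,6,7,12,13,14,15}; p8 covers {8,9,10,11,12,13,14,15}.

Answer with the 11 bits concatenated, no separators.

11110100010

s1 (pos 1,3,5,7,9,11,13,15): 1⊕1⊕1⊕1⊕0⊕0⊕0⊕0 = 0
s2 (pos 2,3,6,7,10,11,14,15): 1⊕1⊕1⊕1⊕1⊕0⊕1⊕0 = 0
s4 (pos 4,5,6,7,12,13,14,15): 0⊕1⊕1⊕1⊕1⊕0⊕1⊕0 = 1
s8 (pos 8,9,10,11,12,13,14,15): 0⊕0⊕1⊕0⊕1⊕0⊕1⊕0 = 1
Syndrome s8…s1 = 1100 → error at position 12.
Flip position 12: 111011100101010 → 111011100100010
Read data bits from positions 3,5,6,7,9,10,11,12,13,14,15: 11110100010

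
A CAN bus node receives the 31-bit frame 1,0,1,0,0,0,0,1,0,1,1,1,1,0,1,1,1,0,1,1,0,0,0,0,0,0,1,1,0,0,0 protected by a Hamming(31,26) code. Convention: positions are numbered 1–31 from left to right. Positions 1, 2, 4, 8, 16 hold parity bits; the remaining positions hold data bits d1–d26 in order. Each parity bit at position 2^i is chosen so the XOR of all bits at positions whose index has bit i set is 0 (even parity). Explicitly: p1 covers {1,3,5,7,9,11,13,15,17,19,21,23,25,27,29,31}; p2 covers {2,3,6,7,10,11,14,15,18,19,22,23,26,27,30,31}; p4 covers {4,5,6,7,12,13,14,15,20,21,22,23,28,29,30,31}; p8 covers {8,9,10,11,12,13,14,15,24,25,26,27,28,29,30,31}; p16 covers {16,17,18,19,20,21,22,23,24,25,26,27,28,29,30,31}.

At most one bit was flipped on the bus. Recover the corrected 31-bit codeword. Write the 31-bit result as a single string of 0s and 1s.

1011000101111011101100000011000

s1 (pos 1,3,5,7,9,11,13,15,17,19,21,23,25,27,29,31): 1⊕1⊕0⊕0⊕0⊕1⊕1⊕1⊕1⊕1⊕0⊕0⊕0⊕1⊕0⊕0 = 0
s2 (pos 2,3,6,7,10,11,14,15,18,19,22,23,26,27,30,31): 0⊕1⊕0⊕0⊕1⊕1⊕0⊕1⊕0⊕1⊕0⊕0⊕0⊕1⊕0⊕0 = 0
s4 (pos 4,5,6,7,12,13,14,15,20,21,22,23,28,29,30,31): 0⊕0⊕0⊕0⊕1⊕1⊕0⊕1⊕1⊕0⊕0⊕0⊕1⊕0⊕0⊕0 = 1
s8 (pos 8,9,10,11,12,13,14,15,24,25,26,27,28,29,30,31): 1⊕0⊕1⊕1⊕1⊕1⊕0⊕1⊕0⊕0⊕0⊕1⊕1⊕0⊕0⊕0 = 0
s16 (pos 16,17,18,19,20,21,22,23,24,25,26,27,28,29,30,31): 1⊕1⊕0⊕1⊕1⊕0⊕0⊕0⊕0⊕0⊕0⊕1⊕1⊕0⊕0⊕0 = 0
Syndrome s16…s1 = 00100 → error at position 4.
Flip position 4: 1010000101111011101100000011000 → 1011000101111011101100000011000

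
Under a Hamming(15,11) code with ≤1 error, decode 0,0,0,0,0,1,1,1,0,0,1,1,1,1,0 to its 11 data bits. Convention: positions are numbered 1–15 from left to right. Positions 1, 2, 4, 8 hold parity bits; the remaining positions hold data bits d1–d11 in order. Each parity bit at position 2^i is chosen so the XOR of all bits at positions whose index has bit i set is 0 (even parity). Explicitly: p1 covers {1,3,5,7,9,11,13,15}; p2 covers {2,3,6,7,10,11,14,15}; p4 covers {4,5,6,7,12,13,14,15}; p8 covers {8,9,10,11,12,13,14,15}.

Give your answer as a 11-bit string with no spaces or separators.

s1 (pos 1,3,5,7,9,11,13,15): 0⊕0⊕0⊕1⊕0⊕1⊕1⊕0 = 1
s2 (pos 2,3,6,7,10,11,14,15): 0⊕0⊕1⊕1⊕0⊕1⊕1⊕0 = 0
s4 (pos 4,5,6,7,12,13,14,15): 0⊕0⊕1⊕1⊕1⊕1⊕1⊕0 = 1
s8 (pos 8,9,10,11,12,13,14,15): 1⊕0⊕0⊕1⊕1⊕1⊕1⊕0 = 1
Syndrome s8…s1 = 1101 → error at position 13.
Flip position 13: 000001110011110 → 000001110011010
Read data bits from positions 3,5,6,7,9,10,11,12,13,14,15: 00110011010

00110011010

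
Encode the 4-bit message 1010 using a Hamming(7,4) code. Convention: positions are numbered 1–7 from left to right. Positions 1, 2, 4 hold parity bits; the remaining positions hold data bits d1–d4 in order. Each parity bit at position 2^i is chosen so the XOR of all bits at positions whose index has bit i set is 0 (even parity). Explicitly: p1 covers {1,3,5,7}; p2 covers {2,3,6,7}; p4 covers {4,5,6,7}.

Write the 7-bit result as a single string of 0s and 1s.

1011010

Place data at non-parity positions: p1 p2 1 p4 0 1 0
p1 (pos 1,3,5,7): XOR of data positions = 1⊕0⊕0 = 1
p2 (pos 2,3,6,7): XOR of data positions = 1⊕1⊕0 = 0
p4 (pos 4,5,6,7): XOR of data positions = 0⊕1⊕0 = 1
Codeword: 1011010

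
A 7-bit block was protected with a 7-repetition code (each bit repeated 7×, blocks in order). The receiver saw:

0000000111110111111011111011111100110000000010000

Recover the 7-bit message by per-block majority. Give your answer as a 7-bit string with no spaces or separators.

0111100

Block 1 (0000000): 0 ones → 0
Block 2 (1111101): 6 ones → 1
Block 3 (1111101): 6 ones → 1
Block 4 (1111011): 6 ones → 1
Block 5 (1111001): 5 ones → 1
Block 6 (1000000): 1 one → 0
Block 7 (0010000): 1 one → 0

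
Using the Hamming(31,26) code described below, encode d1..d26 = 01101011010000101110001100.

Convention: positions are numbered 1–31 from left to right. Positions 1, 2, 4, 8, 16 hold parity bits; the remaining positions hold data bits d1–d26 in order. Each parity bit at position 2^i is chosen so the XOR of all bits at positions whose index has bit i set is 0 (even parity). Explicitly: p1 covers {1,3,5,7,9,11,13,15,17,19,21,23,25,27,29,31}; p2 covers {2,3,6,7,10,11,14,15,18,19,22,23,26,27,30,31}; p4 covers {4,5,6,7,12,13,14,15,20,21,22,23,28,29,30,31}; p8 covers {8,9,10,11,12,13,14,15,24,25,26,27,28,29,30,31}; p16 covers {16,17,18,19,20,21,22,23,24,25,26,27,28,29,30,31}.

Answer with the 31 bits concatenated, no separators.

1101110110110100000101110001100

Place data at non-parity positions: p1 p2 0 p4 1 1 0 p8 1 0 1 1 0 1 0 p16 0 0 0 1 0 1 1 1 0 0 0 1 1 0 0
p1 (pos 1,3,5,7,9,11,13,15,17,19,21,23,25,27,29,31): XOR of data positions = 0⊕1⊕0⊕1⊕1⊕0⊕0⊕0⊕0⊕0⊕1⊕0⊕0⊕1⊕0 = 1
p2 (pos 2,3,6,7,10,11,14,15,18,19,22,23,26,27,30,31): XOR of data positions = 0⊕1⊕0⊕0⊕1⊕1⊕0⊕0⊕0⊕1⊕1⊕0⊕0⊕0⊕0 = 1
p4 (pos 4,5,6,7,12,13,14,15,20,21,22,23,28,29,30,31): XOR of data positions = 1⊕1⊕0⊕1⊕0⊕1⊕0⊕1⊕0⊕1⊕1⊕1⊕1⊕0⊕0 = 1
p8 (pos 8,9,10,11,12,13,14,15,24,25,26,27,28,29,30,31): XOR of data positions = 1⊕0⊕1⊕1⊕0⊕1⊕0⊕1⊕0⊕0⊕0⊕1⊕1⊕0⊕0 = 1
p16 (pos 16,17,18,19,20,21,22,23,24,25,26,27,28,29,30,31): XOR of data positions = 0⊕0⊕0⊕1⊕0⊕1⊕1⊕1⊕0⊕0⊕0⊕1⊕1⊕0⊕0 = 0
Codeword: 1101110110110100000101110001100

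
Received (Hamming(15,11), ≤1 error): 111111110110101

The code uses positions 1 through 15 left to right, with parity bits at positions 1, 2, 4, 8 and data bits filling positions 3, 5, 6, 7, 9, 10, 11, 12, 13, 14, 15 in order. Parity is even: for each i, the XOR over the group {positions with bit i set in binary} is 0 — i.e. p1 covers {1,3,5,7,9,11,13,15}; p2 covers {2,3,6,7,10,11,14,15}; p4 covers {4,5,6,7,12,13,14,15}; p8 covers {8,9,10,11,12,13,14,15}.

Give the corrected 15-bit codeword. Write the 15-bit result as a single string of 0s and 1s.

s1 (pos 1,3,5,7,9,11,13,15): 1⊕1⊕1⊕1⊕0⊕1⊕1⊕1 = 1
s2 (pos 2,3,6,7,10,11,14,15): 1⊕1⊕1⊕1⊕1⊕1⊕0⊕1 = 1
s4 (pos 4,5,6,7,12,13,14,15): 1⊕1⊕1⊕1⊕0⊕1⊕0⊕1 = 0
s8 (pos 8,9,10,11,12,13,14,15): 1⊕0⊕1⊕1⊕0⊕1⊕0⊕1 = 1
Syndrome s8…s1 = 1011 → error at position 11.
Flip position 11: 111111110110101 → 111111110100101

111111110100101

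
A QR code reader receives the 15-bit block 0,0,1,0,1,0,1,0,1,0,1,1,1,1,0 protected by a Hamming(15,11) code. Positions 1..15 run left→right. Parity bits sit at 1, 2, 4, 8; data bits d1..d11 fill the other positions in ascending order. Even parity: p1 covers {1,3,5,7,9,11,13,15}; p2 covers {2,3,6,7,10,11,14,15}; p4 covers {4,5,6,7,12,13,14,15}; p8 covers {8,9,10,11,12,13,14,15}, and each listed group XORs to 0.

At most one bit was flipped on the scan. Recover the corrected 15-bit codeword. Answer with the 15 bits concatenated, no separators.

s1 (pos 1,3,5,7,9,11,13,15): 0⊕1⊕1⊕1⊕1⊕1⊕1⊕0 = 0
s2 (pos 2,3,6,7,10,11,14,15): 0⊕1⊕0⊕1⊕0⊕1⊕1⊕0 = 0
s4 (pos 4,5,6,7,12,13,14,15): 0⊕1⊕0⊕1⊕1⊕1⊕1⊕0 = 1
s8 (pos 8,9,10,11,12,13,14,15): 0⊕1⊕0⊕1⊕1⊕1⊕1⊕0 = 1
Syndrome s8…s1 = 1100 → error at position 12.
Flip position 12: 001010101011110 → 001010101010110

001010101010110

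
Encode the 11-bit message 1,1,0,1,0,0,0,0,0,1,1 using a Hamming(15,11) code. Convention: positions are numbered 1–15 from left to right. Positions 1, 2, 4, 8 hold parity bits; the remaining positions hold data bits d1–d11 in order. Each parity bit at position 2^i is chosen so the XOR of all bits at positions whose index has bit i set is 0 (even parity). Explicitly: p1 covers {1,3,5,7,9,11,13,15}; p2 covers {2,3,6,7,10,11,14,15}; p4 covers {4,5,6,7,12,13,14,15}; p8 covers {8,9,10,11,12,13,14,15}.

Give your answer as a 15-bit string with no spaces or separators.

Place data at non-parity positions: p1 p2 1 p4 1 0 1 p8 0 0 0 0 0 1 1
p1 (pos 1,3,5,7,9,11,13,15): XOR of data positions = 1⊕1⊕1⊕0⊕0⊕0⊕1 = 0
p2 (pos 2,3,6,7,10,11,14,15): XOR of data positions = 1⊕0⊕1⊕0⊕0⊕1⊕1 = 0
p4 (pos 4,5,6,7,12,13,14,15): XOR of data positions = 1⊕0⊕1⊕0⊕0⊕1⊕1 = 0
p8 (pos 8,9,10,11,12,13,14,15): XOR of data positions = 0⊕0⊕0⊕0⊕0⊕1⊕1 = 0
Codeword: 001010100000011

001010100000011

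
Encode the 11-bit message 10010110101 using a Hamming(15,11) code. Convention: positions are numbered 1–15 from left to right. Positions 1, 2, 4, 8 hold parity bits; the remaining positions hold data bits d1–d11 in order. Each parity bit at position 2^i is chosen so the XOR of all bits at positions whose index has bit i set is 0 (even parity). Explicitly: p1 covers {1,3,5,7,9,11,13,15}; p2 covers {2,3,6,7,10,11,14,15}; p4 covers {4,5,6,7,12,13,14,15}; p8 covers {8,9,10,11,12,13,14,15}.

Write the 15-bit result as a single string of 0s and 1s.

111100100110101

Place data at non-parity positions: p1 p2 1 p4 0 0 1 p8 0 1 1 0 1 0 1
p1 (pos 1,3,5,7,9,11,13,15): XOR of data positions = 1⊕0⊕1⊕0⊕1⊕1⊕1 = 1
p2 (pos 2,3,6,7,10,11,14,15): XOR of data positions = 1⊕0⊕1⊕1⊕1⊕0⊕1 = 1
p4 (pos 4,5,6,7,12,13,14,15): XOR of data positions = 0⊕0⊕1⊕0⊕1⊕0⊕1 = 1
p8 (pos 8,9,10,11,12,13,14,15): XOR of data positions = 0⊕1⊕1⊕0⊕1⊕0⊕1 = 0
Codeword: 111100100110101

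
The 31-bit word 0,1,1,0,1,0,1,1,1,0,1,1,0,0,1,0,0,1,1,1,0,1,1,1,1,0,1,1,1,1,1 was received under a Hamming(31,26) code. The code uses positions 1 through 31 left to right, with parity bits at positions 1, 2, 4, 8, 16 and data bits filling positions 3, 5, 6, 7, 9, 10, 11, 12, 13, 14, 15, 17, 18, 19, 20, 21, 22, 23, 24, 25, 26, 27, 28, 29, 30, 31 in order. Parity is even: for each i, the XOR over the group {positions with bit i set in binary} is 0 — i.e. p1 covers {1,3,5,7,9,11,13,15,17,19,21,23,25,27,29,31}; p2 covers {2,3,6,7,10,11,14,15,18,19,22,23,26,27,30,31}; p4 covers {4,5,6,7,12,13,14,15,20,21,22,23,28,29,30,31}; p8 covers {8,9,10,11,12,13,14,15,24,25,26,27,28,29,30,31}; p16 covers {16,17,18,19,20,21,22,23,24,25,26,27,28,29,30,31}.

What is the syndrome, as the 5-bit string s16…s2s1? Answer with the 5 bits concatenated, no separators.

00100

s1 (pos 1,3,5,7,9,11,13,15,17,19,21,23,25,27,29,31): 0⊕1⊕1⊕1⊕1⊕1⊕0⊕1⊕0⊕1⊕0⊕1⊕1⊕1⊕1⊕1 = 0
s2 (pos 2,3,6,7,10,11,14,15,18,19,22,23,26,27,30,31): 1⊕1⊕0⊕1⊕0⊕1⊕0⊕1⊕1⊕1⊕1⊕1⊕0⊕1⊕1⊕1 = 0
s4 (pos 4,5,6,7,12,13,14,15,20,21,22,23,28,29,30,31): 0⊕1⊕0⊕1⊕1⊕0⊕0⊕1⊕1⊕0⊕1⊕1⊕1⊕1⊕1⊕1 = 1
s8 (pos 8,9,10,11,12,13,14,15,24,25,26,27,28,29,30,31): 1⊕1⊕0⊕1⊕1⊕0⊕0⊕1⊕1⊕1⊕0⊕1⊕1⊕1⊕1⊕1 = 0
s16 (pos 16,17,18,19,20,21,22,23,24,25,26,27,28,29,30,31): 0⊕0⊕1⊕1⊕1⊕0⊕1⊕1⊕1⊕1⊕0⊕1⊕1⊕1⊕1⊕1 = 0
Syndrome s16…s1 = 00100 → error at position 4.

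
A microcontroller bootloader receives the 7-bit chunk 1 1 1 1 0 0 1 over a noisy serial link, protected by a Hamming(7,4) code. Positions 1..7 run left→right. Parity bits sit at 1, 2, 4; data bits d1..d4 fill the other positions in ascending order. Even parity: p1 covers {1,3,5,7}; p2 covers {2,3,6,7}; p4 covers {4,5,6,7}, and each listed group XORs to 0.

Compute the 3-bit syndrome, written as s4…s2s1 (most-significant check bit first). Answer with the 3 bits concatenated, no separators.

s1 (pos 1,3,5,7): 1⊕1⊕0⊕1 = 1
s2 (pos 2,3,6,7): 1⊕1⊕0⊕1 = 1
s4 (pos 4,5,6,7): 1⊕0⊕0⊕1 = 0
Syndrome s4…s1 = 011 → error at position 3.

011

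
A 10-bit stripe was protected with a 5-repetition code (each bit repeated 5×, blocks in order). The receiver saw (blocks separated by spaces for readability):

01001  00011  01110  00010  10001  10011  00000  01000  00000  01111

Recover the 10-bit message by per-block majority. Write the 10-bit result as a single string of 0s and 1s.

Block 1 (01001): 2 ones → 0
Block 2 (00011): 2 ones → 0
Block 3 (01110): 3 ones → 1
Block 4 (00010): 1 one → 0
Block 5 (10001): 2 ones → 0
Block 6 (10011): 3 ones → 1
Block 7 (00000): 0 ones → 0
Block 8 (01000): 1 one → 0
Block 9 (00000): 0 ones → 0
Block 10 (01111): 4 ones → 1

0010010001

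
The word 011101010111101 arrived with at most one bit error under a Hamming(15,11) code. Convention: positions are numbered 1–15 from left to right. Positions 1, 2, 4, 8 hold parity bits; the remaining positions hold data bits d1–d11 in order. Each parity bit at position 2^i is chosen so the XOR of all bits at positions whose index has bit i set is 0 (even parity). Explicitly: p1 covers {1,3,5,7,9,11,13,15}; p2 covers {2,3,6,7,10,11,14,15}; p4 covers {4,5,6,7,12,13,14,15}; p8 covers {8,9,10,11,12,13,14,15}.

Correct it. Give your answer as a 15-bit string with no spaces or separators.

s1 (pos 1,3,5,7,9,11,13,15): 0⊕1⊕0⊕0⊕0⊕1⊕1⊕1 = 0
s2 (pos 2,3,6,7,10,11,14,15): 1⊕1⊕1⊕0⊕1⊕1⊕0⊕1 = 0
s4 (pos 4,5,6,7,12,13,14,15): 1⊕0⊕1⊕0⊕1⊕1⊕0⊕1 = 1
s8 (pos 8,9,10,11,12,13,14,15): 1⊕0⊕1⊕1⊕1⊕1⊕0⊕1 = 0
Syndrome s8…s1 = 0100 → error at position 4.
Flip position 4: 011101010111101 → 011001010111101

011001010111101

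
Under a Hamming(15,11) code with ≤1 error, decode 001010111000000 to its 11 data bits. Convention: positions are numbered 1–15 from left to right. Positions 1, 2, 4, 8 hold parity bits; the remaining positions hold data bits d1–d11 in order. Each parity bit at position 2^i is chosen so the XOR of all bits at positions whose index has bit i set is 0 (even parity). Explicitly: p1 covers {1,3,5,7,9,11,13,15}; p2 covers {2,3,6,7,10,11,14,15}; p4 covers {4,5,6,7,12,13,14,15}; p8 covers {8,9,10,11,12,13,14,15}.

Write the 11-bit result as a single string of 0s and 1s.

s1 (pos 1,3,5,7,9,11,13,15): 0⊕1⊕1⊕1⊕1⊕0⊕0⊕0 = 0
s2 (pos 2,3,6,7,10,11,14,15): 0⊕1⊕0⊕1⊕0⊕0⊕0⊕0 = 0
s4 (pos 4,5,6,7,12,13,14,15): 0⊕1⊕0⊕1⊕0⊕0⊕0⊕0 = 0
s8 (pos 8,9,10,11,12,13,14,15): 1⊕1⊕0⊕0⊕0⊕0⊕0⊕0 = 0
Syndrome s8…s1 = 0000 → no error.
Read data bits from positions 3,5,6,7,9,10,11,12,13,14,15: 11011000000

11011000000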